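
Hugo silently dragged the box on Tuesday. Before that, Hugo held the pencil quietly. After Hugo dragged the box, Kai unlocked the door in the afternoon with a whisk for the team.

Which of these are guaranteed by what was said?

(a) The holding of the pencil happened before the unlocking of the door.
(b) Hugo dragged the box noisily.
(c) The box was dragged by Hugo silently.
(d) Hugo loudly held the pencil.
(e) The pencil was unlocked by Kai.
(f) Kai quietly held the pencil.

(a), (c)

(a) Entailed — the narrative places the holding before the unlocking.
(b) Not entailed — 'noisily' adds a manner not in (and inconsistent with) the original.
(c) Entailed — the original entails any weakening of itself; this just drops 'on Tuesday'.
(d) Not entailed — 'loudly' adds a manner not in (and inconsistent with) the original.
(e) Not entailed — Kai unlocked the door, not the pencil; the pencil belongs to the holding event.
(f) Not entailed — the passage has Hugo holding the pencil, not Kai.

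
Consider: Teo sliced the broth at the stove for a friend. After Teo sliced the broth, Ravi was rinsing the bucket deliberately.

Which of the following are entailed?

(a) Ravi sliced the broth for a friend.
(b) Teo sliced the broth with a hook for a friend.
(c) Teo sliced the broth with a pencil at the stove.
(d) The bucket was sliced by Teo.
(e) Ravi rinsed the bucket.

(e)

(a) Not entailed — the passage has Teo slicing the broth, not Ravi.
(b) Not entailed — 'with a hook' adds information not in the original event.
(c) Not entailed — 'with a pencil' adds information not in the original event.
(d) Not entailed — Teo sliced the broth, not the bucket; the bucket belongs to the rinsing event.
(e) Entailed — 'rinse' is an activity; 'was rinsing' entails that some rinsing happened, so 'rinsed' holds.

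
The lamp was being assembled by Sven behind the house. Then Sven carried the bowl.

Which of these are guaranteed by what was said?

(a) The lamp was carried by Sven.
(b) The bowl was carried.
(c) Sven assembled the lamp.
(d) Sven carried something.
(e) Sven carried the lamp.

(b), (d)

(a) Not entailed — Sven carried the bowl, not the lamp; the lamp belongs to the assembling event.
(b) Entailed — generalizing the agent leaves a sub-description the original still satisfies.
(c) Not entailed — 'was assembling' is progressive on an accomplishment; it does not entail the completed 'assembled'.
(d) Entailed — every conjunct here is already in the original carrying event.
(e) Not entailed — Sven carried the bowl, not the lamp; the lamp belongs to the assembling event.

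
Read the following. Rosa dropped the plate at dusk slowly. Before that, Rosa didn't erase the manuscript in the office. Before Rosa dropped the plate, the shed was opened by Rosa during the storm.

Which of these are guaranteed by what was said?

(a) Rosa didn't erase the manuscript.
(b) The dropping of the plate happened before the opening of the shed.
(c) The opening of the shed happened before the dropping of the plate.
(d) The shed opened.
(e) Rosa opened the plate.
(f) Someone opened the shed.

(c), (d), (f)

(a) Not entailed — dropping 'in the office' under negation is not valid — the original leaves open that Rosa erased the manuscript some other way.
(b) Not entailed — the narrative places the opening before the dropping, not after.
(c) Entailed — the narrative places the opening before the dropping.
(d) Entailed — 'Rosa opened the shed' is causative; it entails the inchoative 'the shed opened'.
(e) Not entailed — Rosa opened the shed, not the plate; the plate belongs to the dropping event.
(f) Entailed — the original entails any weakening of itself; this just drops 'during the storm' and generalizes the agent.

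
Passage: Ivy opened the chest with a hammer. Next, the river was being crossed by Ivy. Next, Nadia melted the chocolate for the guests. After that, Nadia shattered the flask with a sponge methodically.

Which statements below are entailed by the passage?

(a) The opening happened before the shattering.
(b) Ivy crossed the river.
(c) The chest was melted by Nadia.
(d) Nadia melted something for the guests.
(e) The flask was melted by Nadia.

(a), (d)

(a) Entailed — the narrative places the opening before the shattering.
(b) Not entailed — 'was crossing' is progressive on an accomplishment; it does not entail the completed 'crossed'.
(c) Not entailed — Nadia melted the chocolate, not the chest; the chest belongs to the opening event.
(d) Entailed — every conjunct here is already in the original melting event.
(e) Not entailed — Nadia melted the chocolate, not the flask; the flask belongs to the shattering event.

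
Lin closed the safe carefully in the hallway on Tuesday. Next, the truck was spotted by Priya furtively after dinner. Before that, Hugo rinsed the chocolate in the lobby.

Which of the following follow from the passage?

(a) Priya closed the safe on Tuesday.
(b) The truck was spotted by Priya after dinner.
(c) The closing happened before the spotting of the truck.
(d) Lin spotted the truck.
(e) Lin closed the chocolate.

(b), (c)

(a) Not entailed — the passage has Lin closing the safe, not Priya.
(b) Entailed — this follows by dropping conjuncts from the spotting event's description.
(c) Entailed — the narrative places the closing before the spotting.
(d) Not entailed — the passage has Priya spotting the truck, not Lin.
(e) Not entailed — Lin closed the safe, not the chocolate; the chocolate belongs to the rinsing event.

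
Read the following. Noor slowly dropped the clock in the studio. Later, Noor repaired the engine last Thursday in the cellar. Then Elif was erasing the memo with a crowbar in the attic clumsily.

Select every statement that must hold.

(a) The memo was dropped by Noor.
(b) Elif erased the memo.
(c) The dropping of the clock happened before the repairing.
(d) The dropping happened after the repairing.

(a) Not entailed — Noor dropped the clock, not the memo; the memo belongs to the erasing event.
(b) Not entailed — 'was erasing' is progressive on an accomplishment; it does not entail the completed 'erased'.
(c) Entailed — the narrative places the dropping before the repairing.
(d) Not entailed — the narrative places the dropping before the repairing, not after.

(c)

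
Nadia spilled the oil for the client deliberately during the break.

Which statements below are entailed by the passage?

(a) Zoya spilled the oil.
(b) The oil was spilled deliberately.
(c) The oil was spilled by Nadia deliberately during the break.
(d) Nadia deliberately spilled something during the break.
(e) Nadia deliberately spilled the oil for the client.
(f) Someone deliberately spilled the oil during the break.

(a) Not entailed — the passage has Nadia spilling the oil, not Zoya.
(b) Entailed — every conjunct here is already in the original spilling event.
(c) Entailed — dropping 'for the client' leaves a sub-description the original still satisfies.
(d) Entailed — this follows by dropping conjuncts from the spilling event's description.
(e) Entailed — this follows by dropping conjuncts from the spilling event's description.
(f) Entailed — the original entails any weakening of itself; this just drops 'for the client' and generalizes the agent.

(b), (c), (d), (e), (f)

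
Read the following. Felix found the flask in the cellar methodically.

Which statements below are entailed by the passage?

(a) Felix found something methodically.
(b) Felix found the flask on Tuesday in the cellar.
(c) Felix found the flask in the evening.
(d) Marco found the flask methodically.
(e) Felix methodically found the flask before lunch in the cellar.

(a)

(a) Entailed — the original entails any weakening of itself; this just drops 'in the cellar' and generalizes the patient.
(b) Not entailed — 'on Tuesday' adds information not in the original event.
(c) Not entailed — 'in the evening' adds information not in the original event.
(d) Not entailed — the passage has Felix finding the flask, not Marco.
(e) Not entailed — 'before lunch' adds information not in the original event.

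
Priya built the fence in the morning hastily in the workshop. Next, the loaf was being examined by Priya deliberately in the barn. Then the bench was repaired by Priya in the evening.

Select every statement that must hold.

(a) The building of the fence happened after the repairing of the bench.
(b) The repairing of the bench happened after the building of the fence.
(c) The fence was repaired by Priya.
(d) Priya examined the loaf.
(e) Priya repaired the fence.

(b), (d)

(a) Not entailed — the narrative places the building before the repairing, not after.
(b) Entailed — the narrative places the building before the repairing.
(c) Not entailed — Priya repaired the bench, not the fence; the fence belongs to the building event.
(d) Entailed — 'examine' is an activity; 'was examining' entails that some examining happened, so 'examined' holds.
(e) Not entailed — Priya repaired the bench, not the fence; the fence belongs to the building event.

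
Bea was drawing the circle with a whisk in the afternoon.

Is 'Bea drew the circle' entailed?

no

'was drawing' is progressive; for an accomplishment like 'draw the circle', it doesn't entail completion.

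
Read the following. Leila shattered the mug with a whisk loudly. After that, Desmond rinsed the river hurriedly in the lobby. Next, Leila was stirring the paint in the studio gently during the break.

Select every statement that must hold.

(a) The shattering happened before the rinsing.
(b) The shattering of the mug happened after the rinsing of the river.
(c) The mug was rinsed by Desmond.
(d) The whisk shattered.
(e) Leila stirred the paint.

(a) Entailed — the narrative places the shattering before the rinsing.
(b) Not entailed — the narrative places the shattering before the rinsing, not after.
(c) Not entailed — Desmond rinsed the river, not the mug; the mug belongs to the shattering event.
(d) Not entailed — the mug is what shattered, not the whisk.
(e) Entailed — 'stir' is an activity; 'was stirring' entails that some stirring happened, so 'stirred' holds.

(a), (e)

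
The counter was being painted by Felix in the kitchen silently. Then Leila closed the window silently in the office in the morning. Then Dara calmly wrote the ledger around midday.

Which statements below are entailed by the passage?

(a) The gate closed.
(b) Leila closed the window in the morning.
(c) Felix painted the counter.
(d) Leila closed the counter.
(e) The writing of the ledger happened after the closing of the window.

(b), (e)

(a) Not entailed — the window is what closed, not the gate.
(b) Entailed — the original entails any weakening of itself; this just drops 'silently', 'in the office'.
(c) Not entailed — 'was painting' is progressive on an accomplishment; it does not entail the completed 'painted'.
(d) Not entailed — Leila closed the window, not the counter; the counter belongs to the painting event.
(e) Entailed — the narrative places the closing before the writing.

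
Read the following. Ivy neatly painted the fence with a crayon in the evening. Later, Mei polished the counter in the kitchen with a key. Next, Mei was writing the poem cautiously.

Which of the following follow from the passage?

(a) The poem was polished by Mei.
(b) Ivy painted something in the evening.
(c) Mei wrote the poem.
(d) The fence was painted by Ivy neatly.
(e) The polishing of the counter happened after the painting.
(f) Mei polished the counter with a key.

(a) Not entailed — Mei polished the counter, not the poem; the poem belongs to the writing event.
(b) Entailed — every conjunct here is already in the original painting event.
(c) Not entailed — 'was writing' is progressive on an accomplishment; it does not entail the completed 'wrote'.
(d) Entailed — every conjunct here is already in the original painting event.
(e) Entailed — the narrative places the painting before the polishing.
(f) Entailed — the original entails any weakening of itself; this just drops 'in the kitchen'.

(b), (d), (e), (f)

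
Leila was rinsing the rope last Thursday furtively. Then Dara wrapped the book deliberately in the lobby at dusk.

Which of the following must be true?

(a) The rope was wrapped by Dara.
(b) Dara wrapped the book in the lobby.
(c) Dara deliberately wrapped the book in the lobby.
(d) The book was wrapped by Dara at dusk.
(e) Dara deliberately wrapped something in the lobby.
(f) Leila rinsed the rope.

(b), (c), (d), (e), (f)

(a) Not entailed — Dara wrapped the book, not the rope; the rope belongs to the rinsing event.
(b) Entailed — every conjunct here is already in the original wrapping event.
(c) Entailed — the original entails any weakening of itself; this just drops 'at dusk'.
(d) Entailed — this follows by dropping conjuncts from the wrapping event's description.
(e) Entailed — dropping 'at dusk' and generalizing the patient leaves a sub-description the original still satisfies.
(f) Entailed — 'rinse' is an activity; 'was rinsing' entails that some rinsing happened, so 'rinsed' holds.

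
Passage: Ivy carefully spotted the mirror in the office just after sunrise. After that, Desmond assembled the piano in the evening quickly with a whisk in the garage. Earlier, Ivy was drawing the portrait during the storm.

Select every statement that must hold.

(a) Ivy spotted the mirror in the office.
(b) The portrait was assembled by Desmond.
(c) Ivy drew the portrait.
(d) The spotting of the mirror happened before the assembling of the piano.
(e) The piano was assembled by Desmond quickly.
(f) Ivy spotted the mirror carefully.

(a) Entailed — every conjunct here is already in the original spotting event.
(b) Not entailed — Desmond assembled the piano, not the portrait; the portrait belongs to the drawing event.
(c) Not entailed — 'was drawing' is progressive on an accomplishment; it does not entail the completed 'drew'.
(d) Entailed — the narrative places the spotting before the assembling.
(e) Entailed — dropping 'in the evening', 'with a whisk', 'in the garage' leaves a sub-description the original still satisfies.
(f) Entailed — the original entails any weakening of itself; this just drops 'in the office', 'just after sunrise'.

(a), (d), (e), (f)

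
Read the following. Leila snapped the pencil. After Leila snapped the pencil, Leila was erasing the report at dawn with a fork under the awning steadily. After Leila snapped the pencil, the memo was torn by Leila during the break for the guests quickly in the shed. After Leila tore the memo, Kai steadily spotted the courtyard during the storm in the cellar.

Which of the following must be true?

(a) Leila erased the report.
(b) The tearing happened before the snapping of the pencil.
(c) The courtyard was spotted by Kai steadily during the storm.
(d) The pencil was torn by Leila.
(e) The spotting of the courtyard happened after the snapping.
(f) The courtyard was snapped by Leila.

(a) Not entailed — 'was erasing' is progressive on an accomplishment; it does not entail the completed 'erased'.
(b) Not entailed — the narrative places the snapping before the tearing, not after.
(c) Entailed — this follows by dropping conjuncts from the spotting event's description.
(d) Not entailed — Leila tore the memo, not the pencil; the pencil belongs to the snapping event.
(e) Entailed — the narrative places the snapping before the spotting.
(f) Not entailed — Leila snapped the pencil, not the courtyard; the courtyard belongs to the spotting event.

(c), (e)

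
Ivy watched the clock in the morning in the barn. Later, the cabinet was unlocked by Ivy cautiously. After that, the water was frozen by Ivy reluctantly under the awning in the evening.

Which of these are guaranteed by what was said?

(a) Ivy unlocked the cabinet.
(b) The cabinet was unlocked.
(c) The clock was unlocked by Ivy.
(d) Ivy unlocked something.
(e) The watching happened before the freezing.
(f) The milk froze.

(a) Entailed — dropping 'cautiously' leaves a sub-description the original still satisfies.
(b) Entailed — this follows by dropping conjuncts from the unlocking event's description.
(c) Not entailed — Ivy unlocked the cabinet, not the clock; the clock belongs to the watching event.
(d) Entailed — dropping 'cautiously' and generalizing the patient leaves a sub-description the original still satisfies.
(e) Entailed — the narrative places the watching before the freezing.
(f) Not entailed — the water is what froze, not the milk.

(a), (b), (d), (e)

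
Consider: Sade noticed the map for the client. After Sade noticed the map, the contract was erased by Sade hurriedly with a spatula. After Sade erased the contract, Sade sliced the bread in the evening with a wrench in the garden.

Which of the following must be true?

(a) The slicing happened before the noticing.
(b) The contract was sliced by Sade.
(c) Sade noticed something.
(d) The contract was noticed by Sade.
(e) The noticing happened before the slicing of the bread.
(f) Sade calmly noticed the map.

(a) Not entailed — the narrative places the noticing before the slicing, not after.
(b) Not entailed — Sade sliced the bread, not the contract; the contract belongs to the erasing event.
(c) Entailed — this follows by dropping conjuncts from the noticing event's description.
(d) Not entailed — Sade noticed the map, not the contract; the contract belongs to the erasing event.
(e) Entailed — the narrative places the noticing before the slicing.
(f) Not entailed — 'calmly' adds information not in the original event.

(c), (e)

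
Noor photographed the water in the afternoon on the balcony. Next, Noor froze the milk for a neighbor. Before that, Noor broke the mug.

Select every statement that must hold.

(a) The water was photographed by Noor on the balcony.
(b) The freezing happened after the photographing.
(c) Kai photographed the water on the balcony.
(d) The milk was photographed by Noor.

(a) Entailed — the original entails any weakening of itself; this just drops 'in the afternoon'.
(b) Entailed — the narrative places the photographing before the freezing.
(c) Not entailed — the passage has Noor photographing the water, not Kai.
(d) Not entailed — Noor photographed the water, not the milk; the milk belongs to the freezing event.

(a), (b)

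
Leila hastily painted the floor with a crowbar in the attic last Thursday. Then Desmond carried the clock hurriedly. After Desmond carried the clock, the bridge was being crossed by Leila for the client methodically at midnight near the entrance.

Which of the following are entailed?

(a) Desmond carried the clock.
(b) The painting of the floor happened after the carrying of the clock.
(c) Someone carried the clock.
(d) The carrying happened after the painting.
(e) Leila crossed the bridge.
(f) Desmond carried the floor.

(a), (c), (d)

(a) Entailed — every conjunct here is already in the original carrying event.
(b) Not entailed — the narrative places the painting before the carrying, not after.
(c) Entailed — this follows by dropping conjuncts from the carrying event's description.
(d) Entailed — the narrative places the painting before the carrying.
(e) Not entailed — 'was crossing' is progressive on an accomplishment; it does not entail the completed 'crossed'.
(f) Not entailed — Desmond carried the clock, not the floor; the floor belongs to the painting event.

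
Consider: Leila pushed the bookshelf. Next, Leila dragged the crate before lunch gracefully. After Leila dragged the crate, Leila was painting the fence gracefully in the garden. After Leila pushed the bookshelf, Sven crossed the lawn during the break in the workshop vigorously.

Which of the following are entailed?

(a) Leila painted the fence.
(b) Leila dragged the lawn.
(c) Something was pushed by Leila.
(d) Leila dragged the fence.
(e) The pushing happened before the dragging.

(c), (e)

(a) Not entailed — 'was painting' is progressive on an accomplishment; it does not entail the completed 'painted'.
(b) Not entailed — Leila dragged the crate, not the lawn; the lawn belongs to the crossing event.
(c) Entailed — this follows by dropping conjuncts from the pushing event's description.
(d) Not entailed — Leila dragged the crate, not the fence; the fence belongs to the painting event.
(e) Entailed — the narrative places the pushing before the dragging.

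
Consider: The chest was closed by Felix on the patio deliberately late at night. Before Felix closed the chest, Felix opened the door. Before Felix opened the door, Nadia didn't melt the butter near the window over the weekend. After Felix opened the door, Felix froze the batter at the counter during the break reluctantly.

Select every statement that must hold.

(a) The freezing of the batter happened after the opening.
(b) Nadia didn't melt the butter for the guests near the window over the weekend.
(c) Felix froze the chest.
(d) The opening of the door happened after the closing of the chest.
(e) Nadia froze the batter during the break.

(a) Entailed — the narrative places the opening before the freezing.
(b) Entailed — under negation, adding a further restriction is entailed: if no such melting event occurred, none occurred for the guests either.
(c) Not entailed — Felix froze the batter, not the chest; the chest belongs to the closing event.
(d) Not entailed — the narrative places the opening before the closing, not after.
(e) Not entailed — the passage has Felix freezing the batter, not Nadia.

(a), (b)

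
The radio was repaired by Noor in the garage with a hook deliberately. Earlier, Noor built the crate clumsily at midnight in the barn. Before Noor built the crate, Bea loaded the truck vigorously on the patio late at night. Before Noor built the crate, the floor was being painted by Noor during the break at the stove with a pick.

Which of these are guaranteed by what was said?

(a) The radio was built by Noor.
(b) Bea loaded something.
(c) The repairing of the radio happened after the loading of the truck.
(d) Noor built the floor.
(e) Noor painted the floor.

(b), (c)

(a) Not entailed — Noor built the crate, not the radio; the radio belongs to the repairing event.
(b) Entailed — dropping 'late at night', 'vigorously', 'on the patio' and generalizing the patient leaves a sub-description the original still satisfies.
(c) Entailed — the narrative places the loading before the repairing.
(d) Not entailed — Noor built the crate, not the floor; the floor belongs to the painting event.
(e) Not entailed — 'was painting' is progressive on an accomplishment; it does not entail the completed 'painted'.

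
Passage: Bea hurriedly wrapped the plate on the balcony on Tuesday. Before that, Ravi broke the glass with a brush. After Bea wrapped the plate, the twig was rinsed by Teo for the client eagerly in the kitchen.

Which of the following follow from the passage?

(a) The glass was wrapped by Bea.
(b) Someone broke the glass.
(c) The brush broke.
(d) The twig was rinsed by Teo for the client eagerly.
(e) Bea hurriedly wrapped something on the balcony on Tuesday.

(b), (d), (e)

(a) Not entailed — Bea wrapped the plate, not the glass; the glass belongs to the breaking event.
(b) Entailed — dropping 'with a brush' and generalizing the agent leaves a sub-description the original still satisfies.
(c) Not entailed — the glass is what broke, not the brush.
(d) Entailed — dropping 'in the kitchen' leaves a sub-description the original still satisfies.
(e) Entailed — every conjunct here is already in the original wrapping event.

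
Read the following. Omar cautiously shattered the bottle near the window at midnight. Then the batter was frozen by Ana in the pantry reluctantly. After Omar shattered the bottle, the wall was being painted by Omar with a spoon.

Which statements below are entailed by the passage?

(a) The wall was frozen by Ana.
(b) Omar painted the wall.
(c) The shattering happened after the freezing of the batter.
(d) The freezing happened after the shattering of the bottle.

(a) Not entailed — Ana froze the batter, not the wall; the wall belongs to the painting event.
(b) Not entailed — 'was painting' is progressive on an accomplishment; it does not entail the completed 'painted'.
(c) Not entailed — the narrative places the shattering before the freezing, not after.
(d) Entailed — the narrative places the shattering before the freezing.

(d)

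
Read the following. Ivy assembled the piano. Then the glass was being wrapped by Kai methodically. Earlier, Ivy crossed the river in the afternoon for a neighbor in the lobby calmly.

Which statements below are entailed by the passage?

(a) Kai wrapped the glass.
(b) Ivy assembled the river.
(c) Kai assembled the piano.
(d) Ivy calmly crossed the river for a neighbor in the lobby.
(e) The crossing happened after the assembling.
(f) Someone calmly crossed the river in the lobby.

(a) Not entailed — 'was wrapping' is progressive on an accomplishment; it does not entail the completed 'wrapped'.
(b) Not entailed — Ivy assembled the piano, not the river; the river belongs to the crossing event.
(c) Not entailed — the passage has Ivy assembling the piano, not Kai.
(d) Entailed — this follows by dropping conjuncts from the crossing event's description.
(e) Not entailed — the narrative doesn't order the assembling relative to the crossing.
(f) Entailed — dropping 'for a neighbor', 'in the afternoon' and generalizing the agent leaves a sub-description the original still satisfies.

(d), (f)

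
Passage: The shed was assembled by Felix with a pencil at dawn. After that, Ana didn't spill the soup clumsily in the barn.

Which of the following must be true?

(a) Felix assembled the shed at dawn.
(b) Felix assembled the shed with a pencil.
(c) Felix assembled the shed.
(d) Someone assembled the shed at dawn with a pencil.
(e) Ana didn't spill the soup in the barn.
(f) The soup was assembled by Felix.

(a), (b), (c), (d)

(a) Entailed — every conjunct here is already in the original assembling event.
(b) Entailed — every conjunct here is already in the original assembling event.
(c) Entailed — every conjunct here is already in the original assembling event.
(d) Entailed — every conjunct here is already in the original assembling event.
(e) Not entailed — dropping 'clumsily' under negation is not valid — the original leaves open that Ana spilled the soup some other way.
(f) Not entailed — Felix assembled the shed, not the soup; the soup belongs to the spilling event.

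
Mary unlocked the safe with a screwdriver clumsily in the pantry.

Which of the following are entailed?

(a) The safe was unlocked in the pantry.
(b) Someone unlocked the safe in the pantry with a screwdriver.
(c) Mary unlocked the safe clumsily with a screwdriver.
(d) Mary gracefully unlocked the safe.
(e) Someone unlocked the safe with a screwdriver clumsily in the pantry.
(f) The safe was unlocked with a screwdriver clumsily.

(a) Entailed — every conjunct here is already in the original unlocking event.
(b) Entailed — this follows by dropping conjuncts from the unlocking event's description.
(c) Entailed — the original entails any weakening of itself; this just drops 'in the pantry'.
(d) Not entailed — 'gracefully' adds a manner not in (and inconsistent with) the original.
(e) Entailed — the original entails any weakening of itself; this just generalizes the agent.
(f) Entailed — dropping 'in the pantry' and generalizing the agent leaves a sub-description the original still satisfies.

(a), (b), (c), (e), (f)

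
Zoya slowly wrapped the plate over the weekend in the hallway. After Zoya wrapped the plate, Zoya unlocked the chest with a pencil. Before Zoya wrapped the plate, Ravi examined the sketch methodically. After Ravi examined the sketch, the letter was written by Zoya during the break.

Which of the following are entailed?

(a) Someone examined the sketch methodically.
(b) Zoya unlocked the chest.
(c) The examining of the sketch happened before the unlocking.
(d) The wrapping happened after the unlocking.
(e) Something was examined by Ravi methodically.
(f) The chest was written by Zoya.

(a) Entailed — every conjunct here is already in the original examining event.
(b) Entailed — this follows by dropping conjuncts from the unlocking event's description.
(c) Entailed — the narrative places the examining before the unlocking.
(d) Not entailed — the narrative places the wrapping before the unlocking, not after.
(e) Entailed — this follows by dropping conjuncts from the examining event's description.
(f) Not entailed — Zoya wrote the letter, not the chest; the chest belongs to the unlocking event.

(a), (b), (c), (e)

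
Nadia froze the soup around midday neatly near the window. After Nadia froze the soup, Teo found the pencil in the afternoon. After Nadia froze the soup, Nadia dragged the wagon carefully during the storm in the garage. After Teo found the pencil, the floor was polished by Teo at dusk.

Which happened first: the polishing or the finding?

The connectives place the finding before the polishing.

the finding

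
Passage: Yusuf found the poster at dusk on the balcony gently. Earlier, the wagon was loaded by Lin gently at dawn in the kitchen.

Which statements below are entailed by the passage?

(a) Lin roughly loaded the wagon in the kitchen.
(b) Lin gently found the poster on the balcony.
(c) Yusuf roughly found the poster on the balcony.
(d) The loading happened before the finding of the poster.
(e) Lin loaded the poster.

(a) Not entailed — 'roughly' adds a manner not in (and inconsistent with) the original.
(b) Not entailed — the passage has Yusuf finding the poster, not Lin.
(c) Not entailed — 'roughly' adds a manner not in (and inconsistent with) the original.
(d) Entailed — the narrative places the loading before the finding.
(e) Not entailed — Lin loaded the wagon, not the poster; the poster belongs to the finding event.

(d)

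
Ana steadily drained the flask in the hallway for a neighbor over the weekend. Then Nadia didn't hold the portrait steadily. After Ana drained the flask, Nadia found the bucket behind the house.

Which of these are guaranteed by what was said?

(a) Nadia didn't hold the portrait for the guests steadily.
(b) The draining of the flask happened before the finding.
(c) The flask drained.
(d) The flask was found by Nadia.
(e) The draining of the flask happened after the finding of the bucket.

(a), (b), (c)

(a) Entailed — under negation, adding a further restriction is entailed: if no such holding event occurred, none occurred for the guests either.
(b) Entailed — the narrative places the draining before the finding.
(c) Entailed — 'Ana drained the flask' is causative; it entails the inchoative 'the flask drained'.
(d) Not entailed — Nadia found the bucket, not the flask; the flask belongs to the draining event.
(e) Not entailed — the narrative places the draining before the finding, not after.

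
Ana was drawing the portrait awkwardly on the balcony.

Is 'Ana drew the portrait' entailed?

'was drawing' is progressive; for an accomplishment like 'draw the portrait', it doesn't entail completion.

no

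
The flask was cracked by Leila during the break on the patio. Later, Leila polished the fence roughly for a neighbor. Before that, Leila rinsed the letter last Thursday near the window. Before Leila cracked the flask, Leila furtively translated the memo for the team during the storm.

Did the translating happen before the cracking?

The narrative orders the translating before the cracking.

yes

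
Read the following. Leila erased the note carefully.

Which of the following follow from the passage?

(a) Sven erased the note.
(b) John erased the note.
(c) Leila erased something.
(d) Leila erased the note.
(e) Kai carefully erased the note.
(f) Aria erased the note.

(c), (d)

(a) Not entailed — the passage has Leila erasing the note, not Sven.
(b) Not entailed — the passage has Leila erasing the note, not John.
(c) Entailed — this follows by dropping conjuncts from the erasing event's description.
(d) Entailed — dropping 'carefully' leaves a sub-description the original still satisfies.
(e) Not entailed — the passage has Leila erasing the note, not Kai.
(f) Not entailed — the passage has Leila erasing the note, not Aria.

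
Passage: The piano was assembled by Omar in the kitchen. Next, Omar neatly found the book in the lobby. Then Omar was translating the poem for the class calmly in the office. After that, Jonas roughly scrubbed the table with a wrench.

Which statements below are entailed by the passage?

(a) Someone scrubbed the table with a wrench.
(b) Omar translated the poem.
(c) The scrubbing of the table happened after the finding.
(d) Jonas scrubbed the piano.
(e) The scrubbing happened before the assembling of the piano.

(a), (c)

(a) Entailed — dropping 'roughly' and generalizing the agent leaves a sub-description the original still satisfies.
(b) Not entailed — 'was translating' is progressive on an accomplishment; it does not entail the completed 'translated'.
(c) Entailed — the narrative places the finding before the scrubbing.
(d) Not entailed — Jonas scrubbed the table, not the piano; the piano belongs to the assembling event.
(e) Not entailed — the narrative places the assembling before the scrubbing, not after.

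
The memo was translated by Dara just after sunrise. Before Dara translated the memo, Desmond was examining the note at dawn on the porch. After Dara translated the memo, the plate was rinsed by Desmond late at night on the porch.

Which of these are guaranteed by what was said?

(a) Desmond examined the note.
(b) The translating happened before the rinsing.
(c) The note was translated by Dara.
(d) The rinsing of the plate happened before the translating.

(a), (b)

(a) Entailed — 'examine' is an activity; 'was examining' entails that some examining happened, so 'examined' holds.
(b) Entailed — the narrative places the translating before the rinsing.
(c) Not entailed — Dara translated the memo, not the note; the note belongs to the examining event.
(d) Not entailed — the narrative places the translating before the rinsing, not after.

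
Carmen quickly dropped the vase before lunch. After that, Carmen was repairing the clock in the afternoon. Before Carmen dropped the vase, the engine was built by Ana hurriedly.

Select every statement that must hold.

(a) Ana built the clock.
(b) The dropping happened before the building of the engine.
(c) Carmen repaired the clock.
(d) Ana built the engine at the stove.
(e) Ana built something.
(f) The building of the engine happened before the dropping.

(e), (f)

(a) Not entailed — Ana built the engine, not the clock; the clock belongs to the repairing event.
(b) Not entailed — the narrative places the building before the dropping, not after.
(c) Not entailed — 'was repairing' is progressive on an accomplishment; it does not entail the completed 'repaired'.
(d) Not entailed — 'at the stove' adds information not in the original event.
(e) Entailed — the original entails any weakening of itself; this just drops 'hurriedly' and generalizes the patient.
(f) Entailed — the narrative places the building before the dropping.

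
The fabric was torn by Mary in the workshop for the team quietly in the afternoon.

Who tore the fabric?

Mary

'Mary' marks the agent of the tearing event.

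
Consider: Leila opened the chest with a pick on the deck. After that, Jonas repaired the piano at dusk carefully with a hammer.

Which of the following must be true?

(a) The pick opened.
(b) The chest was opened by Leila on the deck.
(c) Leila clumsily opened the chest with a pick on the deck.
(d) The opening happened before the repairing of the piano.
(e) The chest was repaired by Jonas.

(b), (d)

(a) Not entailed — the chest is what opened, not the pick.
(b) Entailed — this follows by dropping conjuncts from the opening event's description.
(c) Not entailed — 'clumsily' adds information not in the original event.
(d) Entailed — the narrative places the opening before the repairing.
(e) Not entailed — Jonas repaired the piano, not the chest; the chest belongs to the opening event.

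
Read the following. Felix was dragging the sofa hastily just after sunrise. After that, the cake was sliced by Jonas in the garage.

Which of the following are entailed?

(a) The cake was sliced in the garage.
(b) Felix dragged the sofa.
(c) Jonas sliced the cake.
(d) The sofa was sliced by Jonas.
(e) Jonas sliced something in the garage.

(a), (b), (c), (e)

(a) Entailed — every conjunct here is already in the original slicing event.
(b) Entailed — 'drag' is an activity; 'was dragging' entails that some dragging happened, so 'dragged' holds.
(c) Entailed — the original entails any weakening of itself; this just drops 'in the garage'.
(d) Not entailed — Jonas sliced the cake, not the sofa; the sofa belongs to the dragging event.
(e) Entailed — generalizing the patient leaves a sub-description the original still satisfies.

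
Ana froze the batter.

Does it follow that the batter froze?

'Ana froze the batter' is the causative; it entails the inchoative 'the batter froze'.

yes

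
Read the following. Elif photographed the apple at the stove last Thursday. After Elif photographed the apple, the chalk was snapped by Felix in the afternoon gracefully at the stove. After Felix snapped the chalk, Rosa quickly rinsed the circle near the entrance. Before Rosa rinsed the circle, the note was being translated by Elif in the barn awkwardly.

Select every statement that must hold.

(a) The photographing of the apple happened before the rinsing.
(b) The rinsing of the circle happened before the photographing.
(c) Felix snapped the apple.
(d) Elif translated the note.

(a)

(a) Entailed — the narrative places the photographing before the rinsing.
(b) Not entailed — the narrative places the photographing before the rinsing, not after.
(c) Not entailed — Felix snapped the chalk, not the apple; the apple belongs to the photographing event.
(d) Not entailed — 'was translating' is progressive on an accomplishment; it does not entail the completed 'translated'.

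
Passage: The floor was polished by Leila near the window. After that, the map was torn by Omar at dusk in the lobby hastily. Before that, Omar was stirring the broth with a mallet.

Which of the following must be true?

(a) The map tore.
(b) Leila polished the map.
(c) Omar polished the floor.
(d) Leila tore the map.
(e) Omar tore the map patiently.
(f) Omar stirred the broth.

(a) Entailed — 'Omar tore the map' is causative; it entails the inchoative 'the map tore'.
(b) Not entailed — Leila polished the floor, not the map; the map belongs to the tearing event.
(c) Not entailed — the passage has Leila polishing the floor, not Omar.
(d) Not entailed — the passage has Omar tearing the map, not Leila.
(e) Not entailed — 'patiently' adds a manner not in (and inconsistent with) the original.
(f) Entailed — 'stir' is an activity; 'was stirring' entails that some stirring happened, so 'stirred' holds.

(a), (f)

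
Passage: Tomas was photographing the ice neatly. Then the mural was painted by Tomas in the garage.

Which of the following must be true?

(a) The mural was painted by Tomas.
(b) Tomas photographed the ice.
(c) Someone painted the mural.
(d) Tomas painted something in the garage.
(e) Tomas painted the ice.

(a) Entailed — dropping 'in the garage' leaves a sub-description the original still satisfies.
(b) Not entailed — 'was photographing' is progressive on an accomplishment; it does not entail the completed 'photographed'.
(c) Entailed — the original entails any weakening of itself; this just drops 'in the garage' and generalizes the agent.
(d) Entailed — this follows by dropping conjuncts from the painting event's description.
(e) Not entailed — Tomas painted the mural, not the ice; the ice belongs to the photographing event.

(a), (c), (d)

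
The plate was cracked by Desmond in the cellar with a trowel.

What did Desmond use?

'with a trowel' marks the instrument of the cracking event.

a trowel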